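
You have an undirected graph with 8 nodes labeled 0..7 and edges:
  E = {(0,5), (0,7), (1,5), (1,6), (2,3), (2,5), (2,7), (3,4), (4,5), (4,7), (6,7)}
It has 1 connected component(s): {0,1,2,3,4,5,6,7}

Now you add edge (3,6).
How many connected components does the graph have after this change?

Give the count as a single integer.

Initial component count: 1
Add (3,6): endpoints already in same component. Count unchanged: 1.
New component count: 1

Answer: 1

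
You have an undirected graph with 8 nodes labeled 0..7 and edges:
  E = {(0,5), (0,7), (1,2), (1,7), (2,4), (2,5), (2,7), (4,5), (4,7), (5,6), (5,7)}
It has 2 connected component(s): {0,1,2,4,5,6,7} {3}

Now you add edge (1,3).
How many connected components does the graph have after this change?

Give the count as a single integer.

Initial component count: 2
Add (1,3): merges two components. Count decreases: 2 -> 1.
New component count: 1

Answer: 1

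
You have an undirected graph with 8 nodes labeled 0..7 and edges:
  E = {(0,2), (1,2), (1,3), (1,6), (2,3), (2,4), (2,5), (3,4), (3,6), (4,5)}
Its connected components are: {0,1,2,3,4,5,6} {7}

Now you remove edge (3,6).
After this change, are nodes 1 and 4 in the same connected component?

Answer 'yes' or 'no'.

Answer: yes

Derivation:
Initial components: {0,1,2,3,4,5,6} {7}
Removing edge (3,6): not a bridge — component count unchanged at 2.
New components: {0,1,2,3,4,5,6} {7}
Are 1 and 4 in the same component? yes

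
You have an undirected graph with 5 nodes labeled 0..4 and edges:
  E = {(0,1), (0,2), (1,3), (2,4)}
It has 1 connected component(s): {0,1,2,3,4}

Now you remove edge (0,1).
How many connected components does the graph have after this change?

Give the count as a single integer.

Initial component count: 1
Remove (0,1): it was a bridge. Count increases: 1 -> 2.
  After removal, components: {0,2,4} {1,3}
New component count: 2

Answer: 2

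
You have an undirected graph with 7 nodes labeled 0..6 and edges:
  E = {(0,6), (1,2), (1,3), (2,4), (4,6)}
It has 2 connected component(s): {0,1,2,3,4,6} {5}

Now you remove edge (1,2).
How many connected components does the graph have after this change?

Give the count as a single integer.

Answer: 3

Derivation:
Initial component count: 2
Remove (1,2): it was a bridge. Count increases: 2 -> 3.
  After removal, components: {0,2,4,6} {1,3} {5}
New component count: 3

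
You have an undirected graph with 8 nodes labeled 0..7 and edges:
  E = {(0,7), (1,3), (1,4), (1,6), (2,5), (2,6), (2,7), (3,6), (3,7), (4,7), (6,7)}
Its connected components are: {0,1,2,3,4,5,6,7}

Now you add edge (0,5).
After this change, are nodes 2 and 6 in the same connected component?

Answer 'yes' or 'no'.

Initial components: {0,1,2,3,4,5,6,7}
Adding edge (0,5): both already in same component {0,1,2,3,4,5,6,7}. No change.
New components: {0,1,2,3,4,5,6,7}
Are 2 and 6 in the same component? yes

Answer: yes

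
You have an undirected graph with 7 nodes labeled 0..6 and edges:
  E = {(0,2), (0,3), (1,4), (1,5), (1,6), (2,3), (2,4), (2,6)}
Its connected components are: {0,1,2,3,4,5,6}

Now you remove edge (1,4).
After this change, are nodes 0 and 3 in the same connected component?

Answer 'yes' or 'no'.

Answer: yes

Derivation:
Initial components: {0,1,2,3,4,5,6}
Removing edge (1,4): not a bridge — component count unchanged at 1.
New components: {0,1,2,3,4,5,6}
Are 0 and 3 in the same component? yes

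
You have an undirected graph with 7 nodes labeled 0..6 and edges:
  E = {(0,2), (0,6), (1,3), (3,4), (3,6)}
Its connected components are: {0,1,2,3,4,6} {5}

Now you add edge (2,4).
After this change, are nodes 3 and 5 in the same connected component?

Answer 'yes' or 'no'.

Answer: no

Derivation:
Initial components: {0,1,2,3,4,6} {5}
Adding edge (2,4): both already in same component {0,1,2,3,4,6}. No change.
New components: {0,1,2,3,4,6} {5}
Are 3 and 5 in the same component? no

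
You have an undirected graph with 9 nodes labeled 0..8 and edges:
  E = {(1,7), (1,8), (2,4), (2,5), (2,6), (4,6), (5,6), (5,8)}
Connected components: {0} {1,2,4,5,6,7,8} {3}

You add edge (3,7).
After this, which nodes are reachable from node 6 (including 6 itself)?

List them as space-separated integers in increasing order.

Answer: 1 2 3 4 5 6 7 8

Derivation:
Before: nodes reachable from 6: {1,2,4,5,6,7,8}
Adding (3,7): merges 6's component with another. Reachability grows.
After: nodes reachable from 6: {1,2,3,4,5,6,7,8}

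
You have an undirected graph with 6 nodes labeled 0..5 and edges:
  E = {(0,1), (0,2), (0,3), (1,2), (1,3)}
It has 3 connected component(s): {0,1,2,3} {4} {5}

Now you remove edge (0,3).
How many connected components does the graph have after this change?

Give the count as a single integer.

Answer: 3

Derivation:
Initial component count: 3
Remove (0,3): not a bridge. Count unchanged: 3.
  After removal, components: {0,1,2,3} {4} {5}
New component count: 3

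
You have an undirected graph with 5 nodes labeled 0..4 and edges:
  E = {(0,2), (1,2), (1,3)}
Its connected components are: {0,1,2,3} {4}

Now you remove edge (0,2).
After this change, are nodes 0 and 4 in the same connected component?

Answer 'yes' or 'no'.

Answer: no

Derivation:
Initial components: {0,1,2,3} {4}
Removing edge (0,2): it was a bridge — component count 2 -> 3.
New components: {0} {1,2,3} {4}
Are 0 and 4 in the same component? no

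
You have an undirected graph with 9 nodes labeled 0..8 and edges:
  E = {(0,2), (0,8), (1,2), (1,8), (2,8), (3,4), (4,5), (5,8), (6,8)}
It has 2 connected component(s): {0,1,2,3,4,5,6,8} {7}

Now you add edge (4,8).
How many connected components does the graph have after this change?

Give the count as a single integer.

Initial component count: 2
Add (4,8): endpoints already in same component. Count unchanged: 2.
New component count: 2

Answer: 2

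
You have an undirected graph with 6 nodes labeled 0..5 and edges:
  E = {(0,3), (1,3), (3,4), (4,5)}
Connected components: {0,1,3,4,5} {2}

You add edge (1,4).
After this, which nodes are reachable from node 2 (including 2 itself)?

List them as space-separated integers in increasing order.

Answer: 2

Derivation:
Before: nodes reachable from 2: {2}
Adding (1,4): both endpoints already in same component. Reachability from 2 unchanged.
After: nodes reachable from 2: {2}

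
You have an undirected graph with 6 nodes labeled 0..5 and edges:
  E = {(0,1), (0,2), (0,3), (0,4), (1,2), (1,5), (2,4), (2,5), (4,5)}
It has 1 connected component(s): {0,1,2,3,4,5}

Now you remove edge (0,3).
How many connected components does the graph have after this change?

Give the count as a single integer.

Initial component count: 1
Remove (0,3): it was a bridge. Count increases: 1 -> 2.
  After removal, components: {0,1,2,4,5} {3}
New component count: 2

Answer: 2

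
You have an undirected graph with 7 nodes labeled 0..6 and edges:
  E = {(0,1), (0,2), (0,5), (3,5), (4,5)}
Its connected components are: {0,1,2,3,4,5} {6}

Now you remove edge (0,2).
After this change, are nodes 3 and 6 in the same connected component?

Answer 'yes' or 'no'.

Answer: no

Derivation:
Initial components: {0,1,2,3,4,5} {6}
Removing edge (0,2): it was a bridge — component count 2 -> 3.
New components: {0,1,3,4,5} {2} {6}
Are 3 and 6 in the same component? no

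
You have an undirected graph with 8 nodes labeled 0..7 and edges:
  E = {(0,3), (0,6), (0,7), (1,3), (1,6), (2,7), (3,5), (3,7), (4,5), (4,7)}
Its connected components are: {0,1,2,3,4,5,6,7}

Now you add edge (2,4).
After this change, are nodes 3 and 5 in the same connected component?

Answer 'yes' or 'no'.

Answer: yes

Derivation:
Initial components: {0,1,2,3,4,5,6,7}
Adding edge (2,4): both already in same component {0,1,2,3,4,5,6,7}. No change.
New components: {0,1,2,3,4,5,6,7}
Are 3 and 5 in the same component? yes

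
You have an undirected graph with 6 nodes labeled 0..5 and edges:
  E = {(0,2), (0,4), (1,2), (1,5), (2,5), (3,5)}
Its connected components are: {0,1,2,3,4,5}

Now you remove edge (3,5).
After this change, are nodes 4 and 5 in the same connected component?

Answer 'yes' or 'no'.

Answer: yes

Derivation:
Initial components: {0,1,2,3,4,5}
Removing edge (3,5): it was a bridge — component count 1 -> 2.
New components: {0,1,2,4,5} {3}
Are 4 and 5 in the same component? yes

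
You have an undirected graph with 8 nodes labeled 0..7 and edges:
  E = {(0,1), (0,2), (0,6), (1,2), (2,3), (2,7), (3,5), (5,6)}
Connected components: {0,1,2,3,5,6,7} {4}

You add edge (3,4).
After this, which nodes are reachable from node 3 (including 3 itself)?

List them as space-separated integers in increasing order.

Answer: 0 1 2 3 4 5 6 7

Derivation:
Before: nodes reachable from 3: {0,1,2,3,5,6,7}
Adding (3,4): merges 3's component with another. Reachability grows.
After: nodes reachable from 3: {0,1,2,3,4,5,6,7}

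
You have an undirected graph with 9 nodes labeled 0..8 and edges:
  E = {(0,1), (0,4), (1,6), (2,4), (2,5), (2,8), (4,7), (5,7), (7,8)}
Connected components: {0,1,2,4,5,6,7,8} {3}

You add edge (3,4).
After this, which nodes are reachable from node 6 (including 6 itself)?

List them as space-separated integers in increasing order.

Answer: 0 1 2 3 4 5 6 7 8

Derivation:
Before: nodes reachable from 6: {0,1,2,4,5,6,7,8}
Adding (3,4): merges 6's component with another. Reachability grows.
After: nodes reachable from 6: {0,1,2,3,4,5,6,7,8}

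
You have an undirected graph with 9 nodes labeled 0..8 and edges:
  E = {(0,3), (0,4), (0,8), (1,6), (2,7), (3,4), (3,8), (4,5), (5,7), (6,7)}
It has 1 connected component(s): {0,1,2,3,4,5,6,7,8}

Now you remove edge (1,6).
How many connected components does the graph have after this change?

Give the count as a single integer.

Answer: 2

Derivation:
Initial component count: 1
Remove (1,6): it was a bridge. Count increases: 1 -> 2.
  After removal, components: {0,2,3,4,5,6,7,8} {1}
New component count: 2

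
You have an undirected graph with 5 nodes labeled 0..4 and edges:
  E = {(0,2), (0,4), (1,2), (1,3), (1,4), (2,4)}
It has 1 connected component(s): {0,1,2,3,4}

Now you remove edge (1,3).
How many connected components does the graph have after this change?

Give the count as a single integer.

Initial component count: 1
Remove (1,3): it was a bridge. Count increases: 1 -> 2.
  After removal, components: {0,1,2,4} {3}
New component count: 2

Answer: 2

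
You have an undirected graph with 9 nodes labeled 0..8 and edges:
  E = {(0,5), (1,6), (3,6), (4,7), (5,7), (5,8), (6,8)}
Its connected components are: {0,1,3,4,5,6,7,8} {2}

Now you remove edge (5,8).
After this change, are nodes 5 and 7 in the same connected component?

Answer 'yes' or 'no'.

Answer: yes

Derivation:
Initial components: {0,1,3,4,5,6,7,8} {2}
Removing edge (5,8): it was a bridge — component count 2 -> 3.
New components: {0,4,5,7} {1,3,6,8} {2}
Are 5 and 7 in the same component? yes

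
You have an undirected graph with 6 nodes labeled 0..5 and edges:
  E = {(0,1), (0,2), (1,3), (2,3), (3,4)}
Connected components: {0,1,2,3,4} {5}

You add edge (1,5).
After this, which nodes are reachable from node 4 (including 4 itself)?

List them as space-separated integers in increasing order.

Answer: 0 1 2 3 4 5

Derivation:
Before: nodes reachable from 4: {0,1,2,3,4}
Adding (1,5): merges 4's component with another. Reachability grows.
After: nodes reachable from 4: {0,1,2,3,4,5}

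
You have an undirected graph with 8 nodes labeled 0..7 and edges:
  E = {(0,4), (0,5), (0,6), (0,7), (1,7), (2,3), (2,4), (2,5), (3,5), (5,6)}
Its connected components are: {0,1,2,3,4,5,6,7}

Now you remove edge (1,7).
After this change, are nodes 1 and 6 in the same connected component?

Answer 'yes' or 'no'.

Answer: no

Derivation:
Initial components: {0,1,2,3,4,5,6,7}
Removing edge (1,7): it was a bridge — component count 1 -> 2.
New components: {0,2,3,4,5,6,7} {1}
Are 1 and 6 in the same component? no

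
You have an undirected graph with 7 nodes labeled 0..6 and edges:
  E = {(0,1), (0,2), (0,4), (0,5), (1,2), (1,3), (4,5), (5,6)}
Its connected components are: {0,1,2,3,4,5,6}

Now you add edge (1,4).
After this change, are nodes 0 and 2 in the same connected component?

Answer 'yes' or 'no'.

Initial components: {0,1,2,3,4,5,6}
Adding edge (1,4): both already in same component {0,1,2,3,4,5,6}. No change.
New components: {0,1,2,3,4,5,6}
Are 0 and 2 in the same component? yes

Answer: yes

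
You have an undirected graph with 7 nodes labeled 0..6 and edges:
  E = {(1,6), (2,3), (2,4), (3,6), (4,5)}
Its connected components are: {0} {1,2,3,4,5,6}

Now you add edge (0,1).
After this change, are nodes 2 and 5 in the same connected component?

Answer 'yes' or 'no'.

Initial components: {0} {1,2,3,4,5,6}
Adding edge (0,1): merges {0} and {1,2,3,4,5,6}.
New components: {0,1,2,3,4,5,6}
Are 2 and 5 in the same component? yes

Answer: yes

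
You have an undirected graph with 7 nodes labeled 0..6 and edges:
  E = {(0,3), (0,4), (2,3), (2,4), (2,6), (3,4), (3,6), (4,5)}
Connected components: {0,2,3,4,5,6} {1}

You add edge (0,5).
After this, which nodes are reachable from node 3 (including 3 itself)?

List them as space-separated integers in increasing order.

Before: nodes reachable from 3: {0,2,3,4,5,6}
Adding (0,5): both endpoints already in same component. Reachability from 3 unchanged.
After: nodes reachable from 3: {0,2,3,4,5,6}

Answer: 0 2 3 4 5 6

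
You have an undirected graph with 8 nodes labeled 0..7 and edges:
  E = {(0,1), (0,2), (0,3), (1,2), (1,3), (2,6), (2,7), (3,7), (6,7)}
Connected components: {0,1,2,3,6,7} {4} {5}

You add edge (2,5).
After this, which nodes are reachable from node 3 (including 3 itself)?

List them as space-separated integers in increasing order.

Answer: 0 1 2 3 5 6 7

Derivation:
Before: nodes reachable from 3: {0,1,2,3,6,7}
Adding (2,5): merges 3's component with another. Reachability grows.
After: nodes reachable from 3: {0,1,2,3,5,6,7}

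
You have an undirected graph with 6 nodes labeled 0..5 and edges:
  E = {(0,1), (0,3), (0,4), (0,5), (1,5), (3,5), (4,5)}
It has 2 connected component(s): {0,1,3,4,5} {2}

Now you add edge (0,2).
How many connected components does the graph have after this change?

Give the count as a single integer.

Initial component count: 2
Add (0,2): merges two components. Count decreases: 2 -> 1.
New component count: 1

Answer: 1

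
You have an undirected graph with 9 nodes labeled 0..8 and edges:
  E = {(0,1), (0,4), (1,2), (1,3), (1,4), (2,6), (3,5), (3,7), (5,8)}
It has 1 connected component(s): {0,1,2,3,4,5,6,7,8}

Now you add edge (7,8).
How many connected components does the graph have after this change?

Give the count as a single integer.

Answer: 1

Derivation:
Initial component count: 1
Add (7,8): endpoints already in same component. Count unchanged: 1.
New component count: 1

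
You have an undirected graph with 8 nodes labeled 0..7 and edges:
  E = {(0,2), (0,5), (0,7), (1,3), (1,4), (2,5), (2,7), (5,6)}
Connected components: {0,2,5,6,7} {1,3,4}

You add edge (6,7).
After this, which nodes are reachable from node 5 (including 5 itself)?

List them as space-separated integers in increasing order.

Answer: 0 2 5 6 7

Derivation:
Before: nodes reachable from 5: {0,2,5,6,7}
Adding (6,7): both endpoints already in same component. Reachability from 5 unchanged.
After: nodes reachable from 5: {0,2,5,6,7}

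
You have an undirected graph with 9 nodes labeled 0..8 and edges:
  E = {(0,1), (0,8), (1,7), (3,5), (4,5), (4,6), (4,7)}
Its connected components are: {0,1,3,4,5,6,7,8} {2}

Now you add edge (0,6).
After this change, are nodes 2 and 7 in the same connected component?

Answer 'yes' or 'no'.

Initial components: {0,1,3,4,5,6,7,8} {2}
Adding edge (0,6): both already in same component {0,1,3,4,5,6,7,8}. No change.
New components: {0,1,3,4,5,6,7,8} {2}
Are 2 and 7 in the same component? no

Answer: no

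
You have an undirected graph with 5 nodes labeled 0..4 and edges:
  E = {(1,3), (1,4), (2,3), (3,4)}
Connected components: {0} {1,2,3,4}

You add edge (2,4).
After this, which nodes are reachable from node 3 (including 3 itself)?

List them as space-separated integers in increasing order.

Before: nodes reachable from 3: {1,2,3,4}
Adding (2,4): both endpoints already in same component. Reachability from 3 unchanged.
After: nodes reachable from 3: {1,2,3,4}

Answer: 1 2 3 4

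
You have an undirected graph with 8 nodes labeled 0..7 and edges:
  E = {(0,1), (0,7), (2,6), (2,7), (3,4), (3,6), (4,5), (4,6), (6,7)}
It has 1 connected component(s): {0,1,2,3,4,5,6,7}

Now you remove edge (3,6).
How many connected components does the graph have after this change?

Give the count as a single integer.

Initial component count: 1
Remove (3,6): not a bridge. Count unchanged: 1.
  After removal, components: {0,1,2,3,4,5,6,7}
New component count: 1

Answer: 1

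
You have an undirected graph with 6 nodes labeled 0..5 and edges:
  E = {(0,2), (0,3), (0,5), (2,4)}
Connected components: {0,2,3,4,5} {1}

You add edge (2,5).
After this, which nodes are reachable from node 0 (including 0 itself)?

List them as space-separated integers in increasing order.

Before: nodes reachable from 0: {0,2,3,4,5}
Adding (2,5): both endpoints already in same component. Reachability from 0 unchanged.
After: nodes reachable from 0: {0,2,3,4,5}

Answer: 0 2 3 4 5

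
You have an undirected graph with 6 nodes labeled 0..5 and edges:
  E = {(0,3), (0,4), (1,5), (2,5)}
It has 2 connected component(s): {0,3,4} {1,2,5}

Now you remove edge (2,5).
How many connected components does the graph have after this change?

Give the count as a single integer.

Initial component count: 2
Remove (2,5): it was a bridge. Count increases: 2 -> 3.
  After removal, components: {0,3,4} {1,5} {2}
New component count: 3

Answer: 3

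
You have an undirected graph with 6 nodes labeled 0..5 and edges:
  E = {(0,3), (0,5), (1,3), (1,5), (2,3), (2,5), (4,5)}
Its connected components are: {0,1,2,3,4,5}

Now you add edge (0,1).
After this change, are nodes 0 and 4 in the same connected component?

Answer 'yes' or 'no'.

Answer: yes

Derivation:
Initial components: {0,1,2,3,4,5}
Adding edge (0,1): both already in same component {0,1,2,3,4,5}. No change.
New components: {0,1,2,3,4,5}
Are 0 and 4 in the same component? yes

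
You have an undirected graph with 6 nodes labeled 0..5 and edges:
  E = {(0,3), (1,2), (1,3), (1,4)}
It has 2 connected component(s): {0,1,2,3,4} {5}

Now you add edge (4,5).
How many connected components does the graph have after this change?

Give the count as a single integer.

Initial component count: 2
Add (4,5): merges two components. Count decreases: 2 -> 1.
New component count: 1

Answer: 1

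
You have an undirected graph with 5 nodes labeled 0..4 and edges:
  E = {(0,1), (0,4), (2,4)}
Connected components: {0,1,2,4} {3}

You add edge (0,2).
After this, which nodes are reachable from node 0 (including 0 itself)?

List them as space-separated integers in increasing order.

Answer: 0 1 2 4

Derivation:
Before: nodes reachable from 0: {0,1,2,4}
Adding (0,2): both endpoints already in same component. Reachability from 0 unchanged.
After: nodes reachable from 0: {0,1,2,4}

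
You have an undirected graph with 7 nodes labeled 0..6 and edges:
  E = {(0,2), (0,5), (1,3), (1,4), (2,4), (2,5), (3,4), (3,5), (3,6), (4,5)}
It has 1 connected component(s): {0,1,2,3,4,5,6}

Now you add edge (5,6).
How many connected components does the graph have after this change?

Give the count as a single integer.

Answer: 1

Derivation:
Initial component count: 1
Add (5,6): endpoints already in same component. Count unchanged: 1.
New component count: 1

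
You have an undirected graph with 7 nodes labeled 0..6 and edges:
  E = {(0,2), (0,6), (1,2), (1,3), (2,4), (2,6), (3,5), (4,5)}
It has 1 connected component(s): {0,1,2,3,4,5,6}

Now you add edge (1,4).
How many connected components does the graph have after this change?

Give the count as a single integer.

Initial component count: 1
Add (1,4): endpoints already in same component. Count unchanged: 1.
New component count: 1

Answer: 1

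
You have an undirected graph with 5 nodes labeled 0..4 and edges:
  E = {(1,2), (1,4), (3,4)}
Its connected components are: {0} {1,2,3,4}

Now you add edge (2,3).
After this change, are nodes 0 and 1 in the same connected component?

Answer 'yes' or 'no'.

Initial components: {0} {1,2,3,4}
Adding edge (2,3): both already in same component {1,2,3,4}. No change.
New components: {0} {1,2,3,4}
Are 0 and 1 in the same component? no

Answer: no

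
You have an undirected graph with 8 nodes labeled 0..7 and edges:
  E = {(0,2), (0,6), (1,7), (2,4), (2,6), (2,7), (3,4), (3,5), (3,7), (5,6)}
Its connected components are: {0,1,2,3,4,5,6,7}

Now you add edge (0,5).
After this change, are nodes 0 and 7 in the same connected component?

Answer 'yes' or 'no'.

Answer: yes

Derivation:
Initial components: {0,1,2,3,4,5,6,7}
Adding edge (0,5): both already in same component {0,1,2,3,4,5,6,7}. No change.
New components: {0,1,2,3,4,5,6,7}
Are 0 and 7 in the same component? yes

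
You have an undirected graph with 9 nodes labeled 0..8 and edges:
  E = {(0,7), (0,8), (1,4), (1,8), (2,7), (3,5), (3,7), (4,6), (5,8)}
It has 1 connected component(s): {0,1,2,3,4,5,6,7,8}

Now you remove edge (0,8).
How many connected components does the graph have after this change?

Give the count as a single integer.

Initial component count: 1
Remove (0,8): not a bridge. Count unchanged: 1.
  After removal, components: {0,1,2,3,4,5,6,7,8}
New component count: 1

Answer: 1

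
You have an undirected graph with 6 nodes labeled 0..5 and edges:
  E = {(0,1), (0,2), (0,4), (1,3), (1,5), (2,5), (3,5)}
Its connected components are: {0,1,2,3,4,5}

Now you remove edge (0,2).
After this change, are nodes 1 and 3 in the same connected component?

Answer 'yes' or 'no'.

Initial components: {0,1,2,3,4,5}
Removing edge (0,2): not a bridge — component count unchanged at 1.
New components: {0,1,2,3,4,5}
Are 1 and 3 in the same component? yes

Answer: yes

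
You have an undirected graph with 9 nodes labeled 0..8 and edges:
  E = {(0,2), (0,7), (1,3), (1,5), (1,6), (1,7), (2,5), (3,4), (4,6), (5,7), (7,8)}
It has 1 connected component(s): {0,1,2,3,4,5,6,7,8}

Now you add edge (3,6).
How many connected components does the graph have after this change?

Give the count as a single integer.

Answer: 1

Derivation:
Initial component count: 1
Add (3,6): endpoints already in same component. Count unchanged: 1.
New component count: 1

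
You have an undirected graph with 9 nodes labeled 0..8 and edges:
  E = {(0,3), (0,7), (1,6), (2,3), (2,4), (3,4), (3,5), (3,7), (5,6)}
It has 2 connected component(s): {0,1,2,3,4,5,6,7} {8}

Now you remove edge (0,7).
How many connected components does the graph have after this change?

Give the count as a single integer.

Answer: 2

Derivation:
Initial component count: 2
Remove (0,7): not a bridge. Count unchanged: 2.
  After removal, components: {0,1,2,3,4,5,6,7} {8}
New component count: 2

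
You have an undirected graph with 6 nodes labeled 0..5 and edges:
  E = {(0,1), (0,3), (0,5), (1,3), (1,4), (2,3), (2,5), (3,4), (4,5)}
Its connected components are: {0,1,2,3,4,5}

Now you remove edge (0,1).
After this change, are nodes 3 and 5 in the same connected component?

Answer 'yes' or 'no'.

Answer: yes

Derivation:
Initial components: {0,1,2,3,4,5}
Removing edge (0,1): not a bridge — component count unchanged at 1.
New components: {0,1,2,3,4,5}
Are 3 and 5 in the same component? yes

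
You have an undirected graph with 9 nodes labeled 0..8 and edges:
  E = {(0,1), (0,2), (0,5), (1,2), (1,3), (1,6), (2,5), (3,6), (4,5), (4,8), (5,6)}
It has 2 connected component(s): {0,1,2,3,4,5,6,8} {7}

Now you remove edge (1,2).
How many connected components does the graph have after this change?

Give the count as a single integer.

Answer: 2

Derivation:
Initial component count: 2
Remove (1,2): not a bridge. Count unchanged: 2.
  After removal, components: {0,1,2,3,4,5,6,8} {7}
New component count: 2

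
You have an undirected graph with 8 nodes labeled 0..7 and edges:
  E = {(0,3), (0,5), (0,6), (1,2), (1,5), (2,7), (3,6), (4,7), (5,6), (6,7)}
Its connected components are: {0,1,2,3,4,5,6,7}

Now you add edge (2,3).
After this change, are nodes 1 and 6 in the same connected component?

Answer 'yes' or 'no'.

Answer: yes

Derivation:
Initial components: {0,1,2,3,4,5,6,7}
Adding edge (2,3): both already in same component {0,1,2,3,4,5,6,7}. No change.
New components: {0,1,2,3,4,5,6,7}
Are 1 and 6 in the same component? yes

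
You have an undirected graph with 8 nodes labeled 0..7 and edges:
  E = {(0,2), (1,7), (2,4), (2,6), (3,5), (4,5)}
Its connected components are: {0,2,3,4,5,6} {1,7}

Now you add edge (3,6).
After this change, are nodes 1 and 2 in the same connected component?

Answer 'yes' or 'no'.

Answer: no

Derivation:
Initial components: {0,2,3,4,5,6} {1,7}
Adding edge (3,6): both already in same component {0,2,3,4,5,6}. No change.
New components: {0,2,3,4,5,6} {1,7}
Are 1 and 2 in the same component? no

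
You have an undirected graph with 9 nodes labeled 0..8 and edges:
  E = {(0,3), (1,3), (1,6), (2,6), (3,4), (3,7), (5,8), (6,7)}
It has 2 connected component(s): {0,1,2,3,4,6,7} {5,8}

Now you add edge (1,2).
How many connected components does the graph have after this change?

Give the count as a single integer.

Answer: 2

Derivation:
Initial component count: 2
Add (1,2): endpoints already in same component. Count unchanged: 2.
New component count: 2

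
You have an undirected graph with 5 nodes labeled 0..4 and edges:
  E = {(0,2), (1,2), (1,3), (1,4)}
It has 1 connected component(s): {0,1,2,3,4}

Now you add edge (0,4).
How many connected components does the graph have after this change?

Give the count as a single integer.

Answer: 1

Derivation:
Initial component count: 1
Add (0,4): endpoints already in same component. Count unchanged: 1.
New component count: 1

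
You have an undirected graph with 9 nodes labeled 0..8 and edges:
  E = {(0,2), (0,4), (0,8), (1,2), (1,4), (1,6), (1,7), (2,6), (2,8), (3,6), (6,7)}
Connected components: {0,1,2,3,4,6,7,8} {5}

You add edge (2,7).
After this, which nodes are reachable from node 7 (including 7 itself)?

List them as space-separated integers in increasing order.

Answer: 0 1 2 3 4 6 7 8

Derivation:
Before: nodes reachable from 7: {0,1,2,3,4,6,7,8}
Adding (2,7): both endpoints already in same component. Reachability from 7 unchanged.
After: nodes reachable from 7: {0,1,2,3,4,6,7,8}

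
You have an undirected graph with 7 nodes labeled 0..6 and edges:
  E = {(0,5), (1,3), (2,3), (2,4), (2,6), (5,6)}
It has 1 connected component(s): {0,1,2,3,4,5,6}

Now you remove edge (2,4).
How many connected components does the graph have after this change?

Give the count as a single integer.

Answer: 2

Derivation:
Initial component count: 1
Remove (2,4): it was a bridge. Count increases: 1 -> 2.
  After removal, components: {0,1,2,3,5,6} {4}
New component count: 2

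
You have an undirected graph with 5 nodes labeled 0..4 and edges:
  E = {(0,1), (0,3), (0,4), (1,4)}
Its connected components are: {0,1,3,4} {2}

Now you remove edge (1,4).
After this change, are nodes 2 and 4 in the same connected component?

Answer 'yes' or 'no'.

Initial components: {0,1,3,4} {2}
Removing edge (1,4): not a bridge — component count unchanged at 2.
New components: {0,1,3,4} {2}
Are 2 and 4 in the same component? no

Answer: no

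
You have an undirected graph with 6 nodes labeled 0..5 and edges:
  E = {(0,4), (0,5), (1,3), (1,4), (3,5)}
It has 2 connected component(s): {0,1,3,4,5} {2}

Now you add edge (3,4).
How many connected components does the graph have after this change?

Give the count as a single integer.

Initial component count: 2
Add (3,4): endpoints already in same component. Count unchanged: 2.
New component count: 2

Answer: 2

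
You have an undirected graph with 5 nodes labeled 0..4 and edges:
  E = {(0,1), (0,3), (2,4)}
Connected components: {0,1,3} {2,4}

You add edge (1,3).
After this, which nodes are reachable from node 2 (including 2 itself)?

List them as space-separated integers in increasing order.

Before: nodes reachable from 2: {2,4}
Adding (1,3): both endpoints already in same component. Reachability from 2 unchanged.
After: nodes reachable from 2: {2,4}

Answer: 2 4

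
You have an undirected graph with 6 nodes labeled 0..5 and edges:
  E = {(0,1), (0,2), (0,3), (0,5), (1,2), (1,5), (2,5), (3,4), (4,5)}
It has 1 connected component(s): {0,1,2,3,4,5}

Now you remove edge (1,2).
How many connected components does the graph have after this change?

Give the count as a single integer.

Initial component count: 1
Remove (1,2): not a bridge. Count unchanged: 1.
  After removal, components: {0,1,2,3,4,5}
New component count: 1

Answer: 1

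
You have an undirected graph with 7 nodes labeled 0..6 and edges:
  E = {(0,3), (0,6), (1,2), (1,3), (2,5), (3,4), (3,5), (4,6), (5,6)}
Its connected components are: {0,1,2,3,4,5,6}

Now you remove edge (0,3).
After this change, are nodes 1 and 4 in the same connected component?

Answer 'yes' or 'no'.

Initial components: {0,1,2,3,4,5,6}
Removing edge (0,3): not a bridge — component count unchanged at 1.
New components: {0,1,2,3,4,5,6}
Are 1 and 4 in the same component? yes

Answer: yes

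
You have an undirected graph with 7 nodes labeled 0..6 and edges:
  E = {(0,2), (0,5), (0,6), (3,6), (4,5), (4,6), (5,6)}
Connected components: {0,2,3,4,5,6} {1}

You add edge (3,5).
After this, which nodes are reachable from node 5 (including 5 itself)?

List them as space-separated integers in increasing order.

Answer: 0 2 3 4 5 6

Derivation:
Before: nodes reachable from 5: {0,2,3,4,5,6}
Adding (3,5): both endpoints already in same component. Reachability from 5 unchanged.
After: nodes reachable from 5: {0,2,3,4,5,6}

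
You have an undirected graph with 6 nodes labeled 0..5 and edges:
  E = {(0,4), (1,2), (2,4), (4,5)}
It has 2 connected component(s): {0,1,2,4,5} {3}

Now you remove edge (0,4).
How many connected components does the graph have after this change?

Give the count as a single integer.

Initial component count: 2
Remove (0,4): it was a bridge. Count increases: 2 -> 3.
  After removal, components: {0} {1,2,4,5} {3}
New component count: 3

Answer: 3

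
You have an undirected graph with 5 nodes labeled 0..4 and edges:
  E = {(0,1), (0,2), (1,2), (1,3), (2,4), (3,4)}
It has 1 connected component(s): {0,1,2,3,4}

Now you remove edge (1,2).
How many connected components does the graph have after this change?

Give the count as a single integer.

Initial component count: 1
Remove (1,2): not a bridge. Count unchanged: 1.
  After removal, components: {0,1,2,3,4}
New component count: 1

Answer: 1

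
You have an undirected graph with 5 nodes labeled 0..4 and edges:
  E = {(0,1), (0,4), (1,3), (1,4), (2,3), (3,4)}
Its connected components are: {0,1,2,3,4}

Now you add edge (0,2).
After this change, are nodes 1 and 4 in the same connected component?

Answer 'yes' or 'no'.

Initial components: {0,1,2,3,4}
Adding edge (0,2): both already in same component {0,1,2,3,4}. No change.
New components: {0,1,2,3,4}
Are 1 and 4 in the same component? yes

Answer: yes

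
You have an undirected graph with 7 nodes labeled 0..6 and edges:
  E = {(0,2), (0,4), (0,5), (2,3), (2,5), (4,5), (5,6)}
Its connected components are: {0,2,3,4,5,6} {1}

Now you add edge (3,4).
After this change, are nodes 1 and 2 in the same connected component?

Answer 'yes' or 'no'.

Initial components: {0,2,3,4,5,6} {1}
Adding edge (3,4): both already in same component {0,2,3,4,5,6}. No change.
New components: {0,2,3,4,5,6} {1}
Are 1 and 2 in the same component? no

Answer: no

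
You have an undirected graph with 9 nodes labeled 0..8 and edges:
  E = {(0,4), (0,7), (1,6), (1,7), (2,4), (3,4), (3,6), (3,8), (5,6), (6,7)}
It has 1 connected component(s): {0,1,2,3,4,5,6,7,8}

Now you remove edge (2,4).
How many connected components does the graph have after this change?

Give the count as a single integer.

Answer: 2

Derivation:
Initial component count: 1
Remove (2,4): it was a bridge. Count increases: 1 -> 2.
  After removal, components: {0,1,3,4,5,6,7,8} {2}
New component count: 2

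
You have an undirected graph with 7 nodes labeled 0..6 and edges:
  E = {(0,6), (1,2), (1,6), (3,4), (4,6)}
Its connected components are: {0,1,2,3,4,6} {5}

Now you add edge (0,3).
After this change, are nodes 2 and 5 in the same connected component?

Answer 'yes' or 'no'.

Initial components: {0,1,2,3,4,6} {5}
Adding edge (0,3): both already in same component {0,1,2,3,4,6}. No change.
New components: {0,1,2,3,4,6} {5}
Are 2 and 5 in the same component? no

Answer: no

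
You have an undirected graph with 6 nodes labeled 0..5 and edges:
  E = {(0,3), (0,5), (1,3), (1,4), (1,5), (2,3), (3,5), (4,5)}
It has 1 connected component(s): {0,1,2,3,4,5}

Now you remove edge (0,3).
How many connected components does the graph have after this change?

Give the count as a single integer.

Answer: 1

Derivation:
Initial component count: 1
Remove (0,3): not a bridge. Count unchanged: 1.
  After removal, components: {0,1,2,3,4,5}
New component count: 1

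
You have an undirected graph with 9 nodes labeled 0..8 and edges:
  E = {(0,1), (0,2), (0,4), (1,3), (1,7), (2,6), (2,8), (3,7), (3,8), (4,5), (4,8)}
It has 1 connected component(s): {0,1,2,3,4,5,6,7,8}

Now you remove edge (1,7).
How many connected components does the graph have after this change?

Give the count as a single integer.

Answer: 1

Derivation:
Initial component count: 1
Remove (1,7): not a bridge. Count unchanged: 1.
  After removal, components: {0,1,2,3,4,5,6,7,8}
New component count: 1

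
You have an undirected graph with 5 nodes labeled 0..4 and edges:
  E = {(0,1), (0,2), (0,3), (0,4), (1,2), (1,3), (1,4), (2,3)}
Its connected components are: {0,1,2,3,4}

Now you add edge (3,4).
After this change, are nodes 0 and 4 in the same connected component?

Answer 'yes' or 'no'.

Initial components: {0,1,2,3,4}
Adding edge (3,4): both already in same component {0,1,2,3,4}. No change.
New components: {0,1,2,3,4}
Are 0 and 4 in the same component? yes

Answer: yes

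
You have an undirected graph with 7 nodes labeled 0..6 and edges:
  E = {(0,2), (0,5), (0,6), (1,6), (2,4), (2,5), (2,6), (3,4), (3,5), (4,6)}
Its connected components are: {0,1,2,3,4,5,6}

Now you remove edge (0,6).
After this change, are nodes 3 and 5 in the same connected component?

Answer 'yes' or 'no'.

Initial components: {0,1,2,3,4,5,6}
Removing edge (0,6): not a bridge — component count unchanged at 1.
New components: {0,1,2,3,4,5,6}
Are 3 and 5 in the same component? yes

Answer: yes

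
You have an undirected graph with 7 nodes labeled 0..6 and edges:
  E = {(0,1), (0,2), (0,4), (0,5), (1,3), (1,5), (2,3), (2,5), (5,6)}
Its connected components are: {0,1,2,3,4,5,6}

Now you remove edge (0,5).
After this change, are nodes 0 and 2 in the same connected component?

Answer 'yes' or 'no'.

Answer: yes

Derivation:
Initial components: {0,1,2,3,4,5,6}
Removing edge (0,5): not a bridge — component count unchanged at 1.
New components: {0,1,2,3,4,5,6}
Are 0 and 2 in the same component? yes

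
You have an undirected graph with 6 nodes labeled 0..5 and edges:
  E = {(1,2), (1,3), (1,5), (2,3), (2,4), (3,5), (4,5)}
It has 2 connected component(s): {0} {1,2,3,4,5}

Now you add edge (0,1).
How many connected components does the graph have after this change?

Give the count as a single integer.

Initial component count: 2
Add (0,1): merges two components. Count decreases: 2 -> 1.
New component count: 1

Answer: 1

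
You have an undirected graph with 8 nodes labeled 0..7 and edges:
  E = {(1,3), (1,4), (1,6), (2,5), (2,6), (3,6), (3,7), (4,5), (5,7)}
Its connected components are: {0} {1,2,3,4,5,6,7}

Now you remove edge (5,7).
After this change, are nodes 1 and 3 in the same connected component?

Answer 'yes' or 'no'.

Initial components: {0} {1,2,3,4,5,6,7}
Removing edge (5,7): not a bridge — component count unchanged at 2.
New components: {0} {1,2,3,4,5,6,7}
Are 1 and 3 in the same component? yes

Answer: yes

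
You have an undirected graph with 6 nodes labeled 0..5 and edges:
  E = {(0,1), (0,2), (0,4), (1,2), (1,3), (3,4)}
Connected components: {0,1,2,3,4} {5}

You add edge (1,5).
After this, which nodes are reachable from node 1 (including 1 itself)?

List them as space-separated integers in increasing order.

Before: nodes reachable from 1: {0,1,2,3,4}
Adding (1,5): merges 1's component with another. Reachability grows.
After: nodes reachable from 1: {0,1,2,3,4,5}

Answer: 0 1 2 3 4 5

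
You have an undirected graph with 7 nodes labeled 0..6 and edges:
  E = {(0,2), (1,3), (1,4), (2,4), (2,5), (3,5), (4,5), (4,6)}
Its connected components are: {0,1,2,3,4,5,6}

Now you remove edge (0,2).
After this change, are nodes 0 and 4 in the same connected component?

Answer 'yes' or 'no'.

Answer: no

Derivation:
Initial components: {0,1,2,3,4,5,6}
Removing edge (0,2): it was a bridge — component count 1 -> 2.
New components: {0} {1,2,3,4,5,6}
Are 0 and 4 in the same component? no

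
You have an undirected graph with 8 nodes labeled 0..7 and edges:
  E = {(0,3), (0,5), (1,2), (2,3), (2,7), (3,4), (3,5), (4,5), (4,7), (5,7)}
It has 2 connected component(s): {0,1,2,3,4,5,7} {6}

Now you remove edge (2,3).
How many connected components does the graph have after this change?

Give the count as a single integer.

Answer: 2

Derivation:
Initial component count: 2
Remove (2,3): not a bridge. Count unchanged: 2.
  After removal, components: {0,1,2,3,4,5,7} {6}
New component count: 2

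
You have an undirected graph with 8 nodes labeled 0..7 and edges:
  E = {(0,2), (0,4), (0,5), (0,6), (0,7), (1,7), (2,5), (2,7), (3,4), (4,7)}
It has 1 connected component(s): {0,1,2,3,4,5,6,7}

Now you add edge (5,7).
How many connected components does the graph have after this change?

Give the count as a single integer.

Answer: 1

Derivation:
Initial component count: 1
Add (5,7): endpoints already in same component. Count unchanged: 1.
New component count: 1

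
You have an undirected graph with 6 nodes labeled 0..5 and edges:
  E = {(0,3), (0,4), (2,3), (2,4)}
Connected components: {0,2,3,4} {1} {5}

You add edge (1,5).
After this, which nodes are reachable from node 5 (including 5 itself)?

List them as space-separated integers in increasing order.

Before: nodes reachable from 5: {5}
Adding (1,5): merges 5's component with another. Reachability grows.
After: nodes reachable from 5: {1,5}

Answer: 1 5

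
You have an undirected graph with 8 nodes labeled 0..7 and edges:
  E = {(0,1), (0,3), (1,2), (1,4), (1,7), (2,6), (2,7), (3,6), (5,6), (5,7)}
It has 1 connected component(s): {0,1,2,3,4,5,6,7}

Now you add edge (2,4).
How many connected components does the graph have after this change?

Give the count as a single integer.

Initial component count: 1
Add (2,4): endpoints already in same component. Count unchanged: 1.
New component count: 1

Answer: 1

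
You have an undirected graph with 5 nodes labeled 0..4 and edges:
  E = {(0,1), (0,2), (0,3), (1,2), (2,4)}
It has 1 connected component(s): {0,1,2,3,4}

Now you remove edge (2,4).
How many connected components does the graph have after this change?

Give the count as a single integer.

Answer: 2

Derivation:
Initial component count: 1
Remove (2,4): it was a bridge. Count increases: 1 -> 2.
  After removal, components: {0,1,2,3} {4}
New component count: 2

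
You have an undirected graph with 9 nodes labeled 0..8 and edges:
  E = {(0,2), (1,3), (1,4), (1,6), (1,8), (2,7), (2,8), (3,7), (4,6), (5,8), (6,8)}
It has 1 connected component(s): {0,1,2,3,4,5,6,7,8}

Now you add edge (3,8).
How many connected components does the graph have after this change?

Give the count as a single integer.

Answer: 1

Derivation:
Initial component count: 1
Add (3,8): endpoints already in same component. Count unchanged: 1.
New component count: 1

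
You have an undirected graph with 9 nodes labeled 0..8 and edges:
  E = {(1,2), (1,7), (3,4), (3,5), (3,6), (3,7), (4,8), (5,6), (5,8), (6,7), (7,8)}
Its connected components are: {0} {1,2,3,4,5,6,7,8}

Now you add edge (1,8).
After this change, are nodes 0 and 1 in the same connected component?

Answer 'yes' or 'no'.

Initial components: {0} {1,2,3,4,5,6,7,8}
Adding edge (1,8): both already in same component {1,2,3,4,5,6,7,8}. No change.
New components: {0} {1,2,3,4,5,6,7,8}
Are 0 and 1 in the same component? no

Answer: no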